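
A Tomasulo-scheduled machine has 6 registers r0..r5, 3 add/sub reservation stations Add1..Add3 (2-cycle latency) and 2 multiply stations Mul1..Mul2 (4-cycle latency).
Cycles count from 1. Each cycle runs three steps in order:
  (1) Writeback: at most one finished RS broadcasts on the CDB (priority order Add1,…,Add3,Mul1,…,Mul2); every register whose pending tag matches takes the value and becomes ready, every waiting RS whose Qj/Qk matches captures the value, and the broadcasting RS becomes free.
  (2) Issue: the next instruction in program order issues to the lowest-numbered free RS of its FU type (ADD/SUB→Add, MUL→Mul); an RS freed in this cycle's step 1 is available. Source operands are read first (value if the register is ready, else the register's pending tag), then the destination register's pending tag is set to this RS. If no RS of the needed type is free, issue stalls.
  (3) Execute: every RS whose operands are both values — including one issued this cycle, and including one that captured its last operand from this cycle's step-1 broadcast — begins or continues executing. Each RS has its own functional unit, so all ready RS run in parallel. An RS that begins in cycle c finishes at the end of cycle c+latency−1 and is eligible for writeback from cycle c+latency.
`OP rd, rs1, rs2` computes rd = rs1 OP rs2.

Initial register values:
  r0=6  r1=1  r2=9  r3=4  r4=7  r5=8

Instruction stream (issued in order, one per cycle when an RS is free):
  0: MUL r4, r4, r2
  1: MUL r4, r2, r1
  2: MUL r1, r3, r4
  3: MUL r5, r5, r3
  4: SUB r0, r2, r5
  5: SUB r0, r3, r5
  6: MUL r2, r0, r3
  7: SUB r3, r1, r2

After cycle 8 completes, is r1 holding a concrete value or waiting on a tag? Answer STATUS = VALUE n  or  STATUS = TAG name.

STATUS = TAG Mul1

cycle 1: issue MUL r4<-Mul1 // r0:6,r1:1,r2:9,r3:4,r4:Mul1,r5:8
cycle 2: issue MUL r4<-Mul2 // r0:6,r1:1,r2:9,r3:4,r4:Mul2,r5:8
cycle 3: stall // r0:6,r1:1,r2:9,r3:4,r4:Mul2,r5:8
cycle 4: stall // r0:6,r1:1,r2:9,r3:4,r4:Mul2,r5:8
cycle 5: CDB Mul1=63; issue MUL r1<-Mul1 // r0:6,r1:Mul1,r2:9,r3:4,r4:Mul2,r5:8
cycle 6: CDB Mul2=9; issue MUL r5<-Mul2 // r0:6,r1:Mul1,r2:9,r3:4,r4:9,r5:Mul2
cycle 7: issue SUB r0<-Add1 // r0:Add1,r1:Mul1,r2:9,r3:4,r4:9,r5:Mul2
cycle 8: issue SUB r0<-Add2 // r0:Add2,r1:Mul1,r2:9,r3:4,r4:9,r5:Mul2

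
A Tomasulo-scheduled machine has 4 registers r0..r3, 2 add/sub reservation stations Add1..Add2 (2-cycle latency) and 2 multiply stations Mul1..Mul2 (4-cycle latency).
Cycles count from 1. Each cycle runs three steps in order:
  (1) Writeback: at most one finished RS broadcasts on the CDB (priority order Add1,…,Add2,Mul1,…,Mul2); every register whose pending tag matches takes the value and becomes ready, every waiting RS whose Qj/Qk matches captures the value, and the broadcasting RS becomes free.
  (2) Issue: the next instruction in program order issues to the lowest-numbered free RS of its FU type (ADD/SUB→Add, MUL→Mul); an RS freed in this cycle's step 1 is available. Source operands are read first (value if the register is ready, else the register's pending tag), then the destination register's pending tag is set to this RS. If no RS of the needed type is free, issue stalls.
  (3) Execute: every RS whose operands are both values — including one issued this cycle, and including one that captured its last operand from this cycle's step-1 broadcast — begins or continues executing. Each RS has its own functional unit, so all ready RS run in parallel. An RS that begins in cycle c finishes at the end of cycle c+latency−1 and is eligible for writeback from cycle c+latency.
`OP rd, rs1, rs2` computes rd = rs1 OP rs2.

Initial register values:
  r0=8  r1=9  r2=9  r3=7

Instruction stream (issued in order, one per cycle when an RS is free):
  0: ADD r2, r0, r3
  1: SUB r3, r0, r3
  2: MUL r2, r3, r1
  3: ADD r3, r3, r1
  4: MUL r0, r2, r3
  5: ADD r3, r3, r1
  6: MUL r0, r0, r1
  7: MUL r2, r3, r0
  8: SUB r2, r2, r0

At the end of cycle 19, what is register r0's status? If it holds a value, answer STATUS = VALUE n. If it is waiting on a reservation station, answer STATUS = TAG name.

c1: issue ADD r2<-Add1 | r0:8,r1:9,r2:Add1,r3:7
c2: issue SUB r3<-Add2 | r0:8,r1:9,r2:Add1,r3:Add2
c3: CDB Add1=15; issue MUL r2<-Mul1 | r0:8,r1:9,r2:Mul1,r3:Add2
c4: CDB Add2=1; issue ADD r3<-Add1 | r0:8,r1:9,r2:Mul1,r3:Add1
c5: issue MUL r0<-Mul2 | r0:Mul2,r1:9,r2:Mul1,r3:Add1
c6: CDB Add1=10; issue ADD r3<-Add1 | r0:Mul2,r1:9,r2:Mul1,r3:Add1
c7: stall | r0:Mul2,r1:9,r2:Mul1,r3:Add1
c8: CDB Add1=19; stall | r0:Mul2,r1:9,r2:Mul1,r3:19
c9: CDB Mul1=9; issue MUL r0<-Mul1 | r0:Mul1,r1:9,r2:9,r3:19
c10: stall | r0:Mul1,r1:9,r2:9,r3:19
c11: stall | r0:Mul1,r1:9,r2:9,r3:19
c12: stall | r0:Mul1,r1:9,r2:9,r3:19
c13: CDB Mul2=90; issue MUL r2<-Mul2 | r0:Mul1,r1:9,r2:Mul2,r3:19
c14: issue SUB r2<-Add1 | r0:Mul1,r1:9,r2:Add1,r3:19
c15: - | r0:Mul1,r1:9,r2:Add1,r3:19
c16: - | r0:Mul1,r1:9,r2:Add1,r3:19
c17: CDB Mul1=810 | r0:810,r1:9,r2:Add1,r3:19
c18: - | r0:810,r1:9,r2:Add1,r3:19
c19: - | r0:810,r1:9,r2:Add1,r3:19

STATUS = VALUE 810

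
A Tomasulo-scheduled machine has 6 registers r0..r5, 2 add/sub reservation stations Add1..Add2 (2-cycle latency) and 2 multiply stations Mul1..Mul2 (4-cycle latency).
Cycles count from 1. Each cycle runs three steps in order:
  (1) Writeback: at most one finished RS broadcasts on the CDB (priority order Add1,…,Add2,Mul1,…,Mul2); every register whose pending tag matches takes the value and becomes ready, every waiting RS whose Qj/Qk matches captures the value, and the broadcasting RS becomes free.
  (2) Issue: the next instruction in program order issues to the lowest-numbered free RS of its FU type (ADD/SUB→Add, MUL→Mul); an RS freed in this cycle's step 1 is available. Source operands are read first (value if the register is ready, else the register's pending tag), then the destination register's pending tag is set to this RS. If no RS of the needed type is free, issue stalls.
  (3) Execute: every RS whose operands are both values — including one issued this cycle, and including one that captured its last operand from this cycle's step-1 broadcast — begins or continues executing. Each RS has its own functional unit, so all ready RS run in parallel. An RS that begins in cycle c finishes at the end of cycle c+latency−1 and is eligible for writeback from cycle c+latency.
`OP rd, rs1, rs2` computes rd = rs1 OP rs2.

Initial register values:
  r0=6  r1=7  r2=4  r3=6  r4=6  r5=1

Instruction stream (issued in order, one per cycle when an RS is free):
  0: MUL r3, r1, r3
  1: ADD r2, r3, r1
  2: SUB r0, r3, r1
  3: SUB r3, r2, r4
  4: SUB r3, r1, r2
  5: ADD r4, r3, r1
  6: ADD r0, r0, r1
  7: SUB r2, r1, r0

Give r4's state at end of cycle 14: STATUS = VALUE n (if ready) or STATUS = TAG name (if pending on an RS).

STATUS = VALUE -35

c1: issue MUL r3<-Mul1 | r0:6,r1:7,r2:4,r3:Mul1,r4:6,r5:1
c2: issue ADD r2<-Add1 | r0:6,r1:7,r2:Add1,r3:Mul1,r4:6,r5:1
c3: issue SUB r0<-Add2 | r0:Add2,r1:7,r2:Add1,r3:Mul1,r4:6,r5:1
c4: stall | r0:Add2,r1:7,r2:Add1,r3:Mul1,r4:6,r5:1
c5: CDB Mul1=42; stall | r0:Add2,r1:7,r2:Add1,r3:42,r4:6,r5:1
c6: stall | r0:Add2,r1:7,r2:Add1,r3:42,r4:6,r5:1
c7: CDB Add1=49; issue SUB r3<-Add1 | r0:Add2,r1:7,r2:49,r3:Add1,r4:6,r5:1
c8: CDB Add2=35; issue SUB r3<-Add2 | r0:35,r1:7,r2:49,r3:Add2,r4:6,r5:1
c9: CDB Add1=43; issue ADD r4<-Add1 | r0:35,r1:7,r2:49,r3:Add2,r4:Add1,r5:1
c10: CDB Add2=-42; issue ADD r0<-Add2 | r0:Add2,r1:7,r2:49,r3:-42,r4:Add1,r5:1
c11: stall | r0:Add2,r1:7,r2:49,r3:-42,r4:Add1,r5:1
c12: CDB Add1=-35; issue SUB r2<-Add1 | r0:Add2,r1:7,r2:Add1,r3:-42,r4:-35,r5:1
c13: CDB Add2=42 | r0:42,r1:7,r2:Add1,r3:-42,r4:-35,r5:1
c14: - | r0:42,r1:7,r2:Add1,r3:-42,r4:-35,r5:1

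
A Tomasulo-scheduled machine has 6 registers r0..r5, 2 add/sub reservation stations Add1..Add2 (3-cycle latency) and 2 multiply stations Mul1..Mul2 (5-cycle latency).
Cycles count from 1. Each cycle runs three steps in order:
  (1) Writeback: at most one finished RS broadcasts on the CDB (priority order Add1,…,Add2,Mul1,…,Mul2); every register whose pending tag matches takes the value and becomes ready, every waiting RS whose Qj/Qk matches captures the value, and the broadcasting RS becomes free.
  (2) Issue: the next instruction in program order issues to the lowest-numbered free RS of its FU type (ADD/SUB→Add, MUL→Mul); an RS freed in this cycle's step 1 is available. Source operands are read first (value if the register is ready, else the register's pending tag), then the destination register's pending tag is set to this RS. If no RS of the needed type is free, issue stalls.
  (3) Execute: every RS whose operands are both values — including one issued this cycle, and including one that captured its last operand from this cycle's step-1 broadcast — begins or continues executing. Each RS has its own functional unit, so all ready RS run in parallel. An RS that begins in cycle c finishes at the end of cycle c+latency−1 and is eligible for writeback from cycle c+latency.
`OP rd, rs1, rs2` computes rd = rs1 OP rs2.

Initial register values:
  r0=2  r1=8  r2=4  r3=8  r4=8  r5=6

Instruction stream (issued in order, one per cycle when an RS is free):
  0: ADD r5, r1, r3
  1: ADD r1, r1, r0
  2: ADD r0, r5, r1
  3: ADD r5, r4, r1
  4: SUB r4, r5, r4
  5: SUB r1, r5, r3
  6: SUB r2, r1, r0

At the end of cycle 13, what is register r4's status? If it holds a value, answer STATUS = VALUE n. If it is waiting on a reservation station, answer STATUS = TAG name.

  c1: issue ADD r5<-Add1  regs: r0:2,r1:8,r2:4,r3:8,r4:8,r5:Add1
  c2: issue ADD r1<-Add2  regs: r0:2,r1:Add2,r2:4,r3:8,r4:8,r5:Add1
  c3: stall  regs: r0:2,r1:Add2,r2:4,r3:8,r4:8,r5:Add1
  c4: CDB Add1=16; issue ADD r0<-Add1  regs: r0:Add1,r1:Add2,r2:4,r3:8,r4:8,r5:16
  c5: CDB Add2=10; issue ADD r5<-Add2  regs: r0:Add1,r1:10,r2:4,r3:8,r4:8,r5:Add2
  c6: stall  regs: r0:Add1,r1:10,r2:4,r3:8,r4:8,r5:Add2
  c7: stall  regs: r0:Add1,r1:10,r2:4,r3:8,r4:8,r5:Add2
  c8: CDB Add1=26; issue SUB r4<-Add1  regs: r0:26,r1:10,r2:4,r3:8,r4:Add1,r5:Add2
  c9: CDB Add2=18; issue SUB r1<-Add2  regs: r0:26,r1:Add2,r2:4,r3:8,r4:Add1,r5:18
  c10: stall  regs: r0:26,r1:Add2,r2:4,r3:8,r4:Add1,r5:18
  c11: stall  regs: r0:26,r1:Add2,r2:4,r3:8,r4:Add1,r5:18
  c12: CDB Add1=10; issue SUB r2<-Add1  regs: r0:26,r1:Add2,r2:Add1,r3:8,r4:10,r5:18
  c13: CDB Add2=10  regs: r0:26,r1:10,r2:Add1,r3:8,r4:10,r5:18

STATUS = VALUE 10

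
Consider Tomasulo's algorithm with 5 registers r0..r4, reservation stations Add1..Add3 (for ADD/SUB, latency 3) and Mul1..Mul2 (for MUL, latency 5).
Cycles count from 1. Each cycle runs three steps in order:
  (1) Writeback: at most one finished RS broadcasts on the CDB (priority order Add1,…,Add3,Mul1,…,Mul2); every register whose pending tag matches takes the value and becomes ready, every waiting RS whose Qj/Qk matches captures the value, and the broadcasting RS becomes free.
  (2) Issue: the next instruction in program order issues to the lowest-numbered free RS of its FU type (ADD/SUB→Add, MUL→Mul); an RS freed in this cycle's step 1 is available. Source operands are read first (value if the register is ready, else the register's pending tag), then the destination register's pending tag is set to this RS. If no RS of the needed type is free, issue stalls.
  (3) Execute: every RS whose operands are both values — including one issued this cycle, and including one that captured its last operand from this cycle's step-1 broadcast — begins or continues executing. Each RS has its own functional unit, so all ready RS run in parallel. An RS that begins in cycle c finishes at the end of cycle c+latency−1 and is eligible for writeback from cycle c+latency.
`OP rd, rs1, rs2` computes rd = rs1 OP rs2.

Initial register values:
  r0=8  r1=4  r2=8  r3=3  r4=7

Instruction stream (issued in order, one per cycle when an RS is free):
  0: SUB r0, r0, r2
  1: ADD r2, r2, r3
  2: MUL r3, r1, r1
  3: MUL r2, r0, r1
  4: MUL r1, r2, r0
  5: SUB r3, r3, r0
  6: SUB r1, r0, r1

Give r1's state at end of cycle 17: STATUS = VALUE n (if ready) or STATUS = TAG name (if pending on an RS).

STATUS = VALUE 0

c1: issue SUB r0<-Add1 | r0:Add1,r1:4,r2:8,r3:3,r4:7
c2: issue ADD r2<-Add2 | r0:Add1,r1:4,r2:Add2,r3:3,r4:7
c3: issue MUL r3<-Mul1 | r0:Add1,r1:4,r2:Add2,r3:Mul1,r4:7
c4: CDB Add1=0; issue MUL r2<-Mul2 | r0:0,r1:4,r2:Mul2,r3:Mul1,r4:7
c5: CDB Add2=11; stall | r0:0,r1:4,r2:Mul2,r3:Mul1,r4:7
c6: stall | r0:0,r1:4,r2:Mul2,r3:Mul1,r4:7
c7: stall | r0:0,r1:4,r2:Mul2,r3:Mul1,r4:7
c8: CDB Mul1=16; issue MUL r1<-Mul1 | r0:0,r1:Mul1,r2:Mul2,r3:16,r4:7
c9: CDB Mul2=0; issue SUB r3<-Add1 | r0:0,r1:Mul1,r2:0,r3:Add1,r4:7
c10: issue SUB r1<-Add2 | r0:0,r1:Add2,r2:0,r3:Add1,r4:7
c11: - | r0:0,r1:Add2,r2:0,r3:Add1,r4:7
c12: CDB Add1=16 | r0:0,r1:Add2,r2:0,r3:16,r4:7
c13: - | r0:0,r1:Add2,r2:0,r3:16,r4:7
c14: CDB Mul1=0 | r0:0,r1:Add2,r2:0,r3:16,r4:7
c15: - | r0:0,r1:Add2,r2:0,r3:16,r4:7
c16: - | r0:0,r1:Add2,r2:0,r3:16,r4:7
c17: CDB Add2=0 | r0:0,r1:0,r2:0,r3:16,r4:7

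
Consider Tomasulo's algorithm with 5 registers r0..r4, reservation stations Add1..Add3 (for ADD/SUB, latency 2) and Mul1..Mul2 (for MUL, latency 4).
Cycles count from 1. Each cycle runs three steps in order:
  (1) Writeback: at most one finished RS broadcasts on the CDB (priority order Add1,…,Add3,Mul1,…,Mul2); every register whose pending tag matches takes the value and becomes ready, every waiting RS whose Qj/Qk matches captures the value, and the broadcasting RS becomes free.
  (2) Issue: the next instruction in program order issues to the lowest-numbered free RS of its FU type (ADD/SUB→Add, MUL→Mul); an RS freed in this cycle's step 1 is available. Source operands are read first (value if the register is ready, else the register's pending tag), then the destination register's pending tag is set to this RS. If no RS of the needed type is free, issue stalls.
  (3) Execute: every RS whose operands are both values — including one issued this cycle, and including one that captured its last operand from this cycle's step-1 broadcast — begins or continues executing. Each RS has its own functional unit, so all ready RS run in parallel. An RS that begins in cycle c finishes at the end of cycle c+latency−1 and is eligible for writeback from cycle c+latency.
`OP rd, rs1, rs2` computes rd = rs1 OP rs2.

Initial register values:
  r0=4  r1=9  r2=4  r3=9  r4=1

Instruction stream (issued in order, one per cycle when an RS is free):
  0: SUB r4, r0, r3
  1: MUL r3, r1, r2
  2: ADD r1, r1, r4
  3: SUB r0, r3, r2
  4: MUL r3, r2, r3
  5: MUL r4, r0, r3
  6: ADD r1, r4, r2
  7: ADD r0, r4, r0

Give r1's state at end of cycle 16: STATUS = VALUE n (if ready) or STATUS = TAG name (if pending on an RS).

cycle 1: issue SUB r4<-Add1 // r0:4,r1:9,r2:4,r3:9,r4:Add1
cycle 2: issue MUL r3<-Mul1 // r0:4,r1:9,r2:4,r3:Mul1,r4:Add1
cycle 3: CDB Add1=-5; issue ADD r1<-Add1 // r0:4,r1:Add1,r2:4,r3:Mul1,r4:-5
cycle 4: issue SUB r0<-Add2 // r0:Add2,r1:Add1,r2:4,r3:Mul1,r4:-5
cycle 5: CDB Add1=4; issue MUL r3<-Mul2 // r0:Add2,r1:4,r2:4,r3:Mul2,r4:-5
cycle 6: CDB Mul1=36; issue MUL r4<-Mul1 // r0:Add2,r1:4,r2:4,r3:Mul2,r4:Mul1
cycle 7: issue ADD r1<-Add1 // r0:Add2,r1:Add1,r2:4,r3:Mul2,r4:Mul1
cycle 8: CDB Add2=32; issue ADD r0<-Add2 // r0:Add2,r1:Add1,r2:4,r3:Mul2,r4:Mul1
cycle 9: - // r0:Add2,r1:Add1,r2:4,r3:Mul2,r4:Mul1
cycle 10: CDB Mul2=144 // r0:Add2,r1:Add1,r2:4,r3:144,r4:Mul1
cycle 11: - // r0:Add2,r1:Add1,r2:4,r3:144,r4:Mul1
cycle 12: - // r0:Add2,r1:Add1,r2:4,r3:144,r4:Mul1
cycle 13: - // r0:Add2,r1:Add1,r2:4,r3:144,r4:Mul1
cycle 14: CDB Mul1=4608 // r0:Add2,r1:Add1,r2:4,r3:144,r4:4608
cycle 15: - // r0:Add2,r1:Add1,r2:4,r3:144,r4:4608
cycle 16: CDB Add1=4612 // r0:Add2,r1:4612,r2:4,r3:144,r4:4608

STATUS = VALUE 4612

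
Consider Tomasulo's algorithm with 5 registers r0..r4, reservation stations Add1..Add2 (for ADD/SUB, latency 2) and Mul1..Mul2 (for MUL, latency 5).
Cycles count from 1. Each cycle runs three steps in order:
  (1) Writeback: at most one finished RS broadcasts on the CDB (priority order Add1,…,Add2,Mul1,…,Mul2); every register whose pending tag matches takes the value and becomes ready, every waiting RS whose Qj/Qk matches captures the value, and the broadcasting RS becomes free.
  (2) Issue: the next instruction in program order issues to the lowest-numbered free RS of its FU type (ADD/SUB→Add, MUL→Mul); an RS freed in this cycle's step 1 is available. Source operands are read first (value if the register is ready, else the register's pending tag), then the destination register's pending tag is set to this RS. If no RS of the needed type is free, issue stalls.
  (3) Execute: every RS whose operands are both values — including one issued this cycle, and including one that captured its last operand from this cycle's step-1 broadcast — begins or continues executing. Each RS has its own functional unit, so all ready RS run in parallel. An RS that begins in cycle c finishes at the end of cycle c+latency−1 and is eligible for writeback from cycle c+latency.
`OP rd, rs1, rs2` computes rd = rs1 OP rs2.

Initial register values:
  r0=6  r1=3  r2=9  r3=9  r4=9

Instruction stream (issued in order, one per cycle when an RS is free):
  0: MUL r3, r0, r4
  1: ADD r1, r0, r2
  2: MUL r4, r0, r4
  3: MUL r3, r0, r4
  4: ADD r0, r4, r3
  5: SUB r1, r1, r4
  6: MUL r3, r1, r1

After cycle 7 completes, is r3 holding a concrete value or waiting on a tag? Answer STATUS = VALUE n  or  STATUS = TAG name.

c1: issue MUL r3<-Mul1 | r0:6,r1:3,r2:9,r3:Mul1,r4:9
c2: issue ADD r1<-Add1 | r0:6,r1:Add1,r2:9,r3:Mul1,r4:9
c3: issue MUL r4<-Mul2 | r0:6,r1:Add1,r2:9,r3:Mul1,r4:Mul2
c4: CDB Add1=15; stall | r0:6,r1:15,r2:9,r3:Mul1,r4:Mul2
c5: stall | r0:6,r1:15,r2:9,r3:Mul1,r4:Mul2
c6: CDB Mul1=54; issue MUL r3<-Mul1 | r0:6,r1:15,r2:9,r3:Mul1,r4:Mul2
c7: issue ADD r0<-Add1 | r0:Add1,r1:15,r2:9,r3:Mul1,r4:Mul2

STATUS = TAG Mul1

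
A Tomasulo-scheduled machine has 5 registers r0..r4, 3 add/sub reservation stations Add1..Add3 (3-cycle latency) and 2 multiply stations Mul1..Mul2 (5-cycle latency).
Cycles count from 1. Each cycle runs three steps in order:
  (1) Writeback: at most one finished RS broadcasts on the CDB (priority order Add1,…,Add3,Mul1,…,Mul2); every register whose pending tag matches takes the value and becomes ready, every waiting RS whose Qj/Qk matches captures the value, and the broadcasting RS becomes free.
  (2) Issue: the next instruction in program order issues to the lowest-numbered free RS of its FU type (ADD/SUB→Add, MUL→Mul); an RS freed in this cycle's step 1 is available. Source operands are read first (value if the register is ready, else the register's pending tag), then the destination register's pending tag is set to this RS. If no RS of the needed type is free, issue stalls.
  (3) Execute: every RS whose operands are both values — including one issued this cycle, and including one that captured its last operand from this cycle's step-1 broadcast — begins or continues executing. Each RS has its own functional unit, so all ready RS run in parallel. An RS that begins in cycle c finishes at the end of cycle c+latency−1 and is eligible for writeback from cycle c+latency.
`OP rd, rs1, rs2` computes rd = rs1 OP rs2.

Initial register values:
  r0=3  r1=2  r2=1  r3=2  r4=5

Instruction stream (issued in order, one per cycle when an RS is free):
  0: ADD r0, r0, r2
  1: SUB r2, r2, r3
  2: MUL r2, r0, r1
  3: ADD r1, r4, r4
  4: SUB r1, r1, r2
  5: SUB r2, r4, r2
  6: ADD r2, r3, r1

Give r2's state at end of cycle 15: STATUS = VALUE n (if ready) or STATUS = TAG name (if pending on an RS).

STATUS = VALUE 4

cycle 1: issue ADD r0<-Add1 // r0:Add1,r1:2,r2:1,r3:2,r4:5
cycle 2: issue SUB r2<-Add2 // r0:Add1,r1:2,r2:Add2,r3:2,r4:5
cycle 3: issue MUL r2<-Mul1 // r0:Add1,r1:2,r2:Mul1,r3:2,r4:5
cycle 4: CDB Add1=4; issue ADD r1<-Add1 // r0:4,r1:Add1,r2:Mul1,r3:2,r4:5
cycle 5: CDB Add2=-1; issue SUB r1<-Add2 // r0:4,r1:Add2,r2:Mul1,r3:2,r4:5
cycle 6: issue SUB r2<-Add3 // r0:4,r1:Add2,r2:Add3,r3:2,r4:5
cycle 7: CDB Add1=10; issue ADD r2<-Add1 // r0:4,r1:Add2,r2:Add1,r3:2,r4:5
cycle 8: - // r0:4,r1:Add2,r2:Add1,r3:2,r4:5
cycle 9: CDB Mul1=8 // r0:4,r1:Add2,r2:Add1,r3:2,r4:5
cycle 10: - // r0:4,r1:Add2,r2:Add1,r3:2,r4:5
cycle 11: - // r0:4,r1:Add2,r2:Add1,r3:2,r4:5
cycle 12: CDB Add2=2 // r0:4,r1:2,r2:Add1,r3:2,r4:5
cycle 13: CDB Add3=-3 // r0:4,r1:2,r2:Add1,r3:2,r4:5
cycle 14: - // r0:4,r1:2,r2:Add1,r3:2,r4:5
cycle 15: CDB Add1=4 // r0:4,r1:2,r2:4,r3:2,r4:5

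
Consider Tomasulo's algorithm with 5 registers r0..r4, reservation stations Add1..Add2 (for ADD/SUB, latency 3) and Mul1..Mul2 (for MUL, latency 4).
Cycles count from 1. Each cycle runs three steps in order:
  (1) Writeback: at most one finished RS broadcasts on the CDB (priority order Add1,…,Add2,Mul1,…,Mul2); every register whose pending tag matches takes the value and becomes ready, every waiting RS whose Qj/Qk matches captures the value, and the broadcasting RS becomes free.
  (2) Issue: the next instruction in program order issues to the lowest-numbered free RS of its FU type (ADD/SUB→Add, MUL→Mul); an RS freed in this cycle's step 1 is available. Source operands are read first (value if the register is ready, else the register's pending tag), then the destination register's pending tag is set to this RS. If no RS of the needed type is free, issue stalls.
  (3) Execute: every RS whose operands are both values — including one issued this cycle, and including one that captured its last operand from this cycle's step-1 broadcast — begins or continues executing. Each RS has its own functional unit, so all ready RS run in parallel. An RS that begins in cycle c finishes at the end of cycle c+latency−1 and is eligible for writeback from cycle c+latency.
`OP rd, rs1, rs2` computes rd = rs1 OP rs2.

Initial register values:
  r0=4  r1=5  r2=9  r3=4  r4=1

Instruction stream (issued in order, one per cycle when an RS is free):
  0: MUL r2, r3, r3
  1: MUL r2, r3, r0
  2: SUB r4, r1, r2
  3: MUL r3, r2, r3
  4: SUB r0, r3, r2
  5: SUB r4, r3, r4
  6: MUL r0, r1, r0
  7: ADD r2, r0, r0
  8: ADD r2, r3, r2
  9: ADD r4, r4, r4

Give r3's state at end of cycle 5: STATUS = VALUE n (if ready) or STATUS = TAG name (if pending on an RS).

  c1: issue MUL r2<-Mul1  regs: r0:4,r1:5,r2:Mul1,r3:4,r4:1
  c2: issue MUL r2<-Mul2  regs: r0:4,r1:5,r2:Mul2,r3:4,r4:1
  c3: issue SUB r4<-Add1  regs: r0:4,r1:5,r2:Mul2,r3:4,r4:Add1
  c4: stall  regs: r0:4,r1:5,r2:Mul2,r3:4,r4:Add1
  c5: CDB Mul1=16; issue MUL r3<-Mul1  regs: r0:4,r1:5,r2:Mul2,r3:Mul1,r4:Add1

STATUS = TAG Mul1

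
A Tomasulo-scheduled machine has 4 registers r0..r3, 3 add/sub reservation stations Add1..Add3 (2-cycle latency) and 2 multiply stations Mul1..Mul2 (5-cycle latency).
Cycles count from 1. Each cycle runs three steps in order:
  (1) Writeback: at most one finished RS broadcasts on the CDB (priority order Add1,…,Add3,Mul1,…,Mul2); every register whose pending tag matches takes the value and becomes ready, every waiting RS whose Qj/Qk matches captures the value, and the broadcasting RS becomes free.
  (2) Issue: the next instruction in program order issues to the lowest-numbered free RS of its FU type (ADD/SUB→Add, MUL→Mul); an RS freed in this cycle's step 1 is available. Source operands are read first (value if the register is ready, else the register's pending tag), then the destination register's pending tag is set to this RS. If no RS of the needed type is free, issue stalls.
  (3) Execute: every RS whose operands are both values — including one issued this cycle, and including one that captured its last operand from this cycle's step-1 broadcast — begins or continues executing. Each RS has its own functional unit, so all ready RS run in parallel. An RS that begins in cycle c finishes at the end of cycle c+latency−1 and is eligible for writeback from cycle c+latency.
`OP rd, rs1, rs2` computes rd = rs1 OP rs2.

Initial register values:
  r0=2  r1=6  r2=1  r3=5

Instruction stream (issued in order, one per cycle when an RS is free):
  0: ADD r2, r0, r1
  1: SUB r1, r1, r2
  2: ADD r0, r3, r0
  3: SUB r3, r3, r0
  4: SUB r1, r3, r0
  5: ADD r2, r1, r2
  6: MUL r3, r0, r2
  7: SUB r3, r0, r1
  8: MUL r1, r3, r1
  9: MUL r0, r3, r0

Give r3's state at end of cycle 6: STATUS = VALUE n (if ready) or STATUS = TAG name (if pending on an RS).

STATUS = TAG Add3

c1: issue ADD r2<-Add1 | r0:2,r1:6,r2:Add1,r3:5
c2: issue SUB r1<-Add2 | r0:2,r1:Add2,r2:Add1,r3:5
c3: CDB Add1=8; issue ADD r0<-Add1 | r0:Add1,r1:Add2,r2:8,r3:5
c4: issue SUB r3<-Add3 | r0:Add1,r1:Add2,r2:8,r3:Add3
c5: CDB Add1=7; issue SUB r1<-Add1 | r0:7,r1:Add1,r2:8,r3:Add3
c6: CDB Add2=-2; issue ADD r2<-Add2 | r0:7,r1:Add1,r2:Add2,r3:Add3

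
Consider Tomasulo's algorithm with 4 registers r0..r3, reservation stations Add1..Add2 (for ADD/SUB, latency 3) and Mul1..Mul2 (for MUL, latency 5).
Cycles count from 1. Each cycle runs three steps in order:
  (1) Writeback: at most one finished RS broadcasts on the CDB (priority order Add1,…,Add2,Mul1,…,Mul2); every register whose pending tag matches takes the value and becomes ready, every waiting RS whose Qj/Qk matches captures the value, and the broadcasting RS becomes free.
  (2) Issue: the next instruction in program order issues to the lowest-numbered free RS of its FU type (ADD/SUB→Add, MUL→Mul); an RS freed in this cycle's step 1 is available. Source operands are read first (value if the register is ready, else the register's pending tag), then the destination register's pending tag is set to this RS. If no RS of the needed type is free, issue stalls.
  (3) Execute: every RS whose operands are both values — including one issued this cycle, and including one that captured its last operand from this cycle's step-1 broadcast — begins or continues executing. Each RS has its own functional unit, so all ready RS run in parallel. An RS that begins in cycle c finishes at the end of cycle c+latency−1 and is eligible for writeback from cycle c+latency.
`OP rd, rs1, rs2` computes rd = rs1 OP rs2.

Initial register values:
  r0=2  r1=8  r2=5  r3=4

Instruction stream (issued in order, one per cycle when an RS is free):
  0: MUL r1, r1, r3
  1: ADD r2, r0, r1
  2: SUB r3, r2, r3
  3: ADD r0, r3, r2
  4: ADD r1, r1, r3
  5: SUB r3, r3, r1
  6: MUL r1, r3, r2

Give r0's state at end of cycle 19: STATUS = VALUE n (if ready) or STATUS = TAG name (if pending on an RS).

STATUS = VALUE 64

  c1: issue MUL r1<-Mul1  regs: r0:2,r1:Mul1,r2:5,r3:4
  c2: issue ADD r2<-Add1  regs: r0:2,r1:Mul1,r2:Add1,r3:4
  c3: issue SUB r3<-Add2  regs: r0:2,r1:Mul1,r2:Add1,r3:Add2
  c4: stall  regs: r0:2,r1:Mul1,r2:Add1,r3:Add2
  c5: stall  regs: r0:2,r1:Mul1,r2:Add1,r3:Add2
  c6: CDB Mul1=32; stall  regs: r0:2,r1:32,r2:Add1,r3:Add2
  c7: stall  regs: r0:2,r1:32,r2:Add1,r3:Add2
  c8: stall  regs: r0:2,r1:32,r2:Add1,r3:Add2
  c9: CDB Add1=34; issue ADD r0<-Add1  regs: r0:Add1,r1:32,r2:34,r3:Add2
  c10: stall  regs: r0:Add1,r1:32,r2:34,r3:Add2
  c11: stall  regs: r0:Add1,r1:32,r2:34,r3:Add2
  c12: CDB Add2=30; issue ADD r1<-Add2  regs: r0:Add1,r1:Add2,r2:34,r3:30
  c13: stall  regs: r0:Add1,r1:Add2,r2:34,r3:30
  c14: stall  regs: r0:Add1,r1:Add2,r2:34,r3:30
  c15: CDB Add1=64; issue SUB r3<-Add1  regs: r0:64,r1:Add2,r2:34,r3:Add1
  c16: CDB Add2=62; issue MUL r1<-Mul1  regs: r0:64,r1:Mul1,r2:34,r3:Add1
  c17: -  regs: r0:64,r1:Mul1,r2:34,r3:Add1
  c18: -  regs: r0:64,r1:Mul1,r2:34,r3:Add1
  c19: CDB Add1=-32  regs: r0:64,r1:Mul1,r2:34,r3:-32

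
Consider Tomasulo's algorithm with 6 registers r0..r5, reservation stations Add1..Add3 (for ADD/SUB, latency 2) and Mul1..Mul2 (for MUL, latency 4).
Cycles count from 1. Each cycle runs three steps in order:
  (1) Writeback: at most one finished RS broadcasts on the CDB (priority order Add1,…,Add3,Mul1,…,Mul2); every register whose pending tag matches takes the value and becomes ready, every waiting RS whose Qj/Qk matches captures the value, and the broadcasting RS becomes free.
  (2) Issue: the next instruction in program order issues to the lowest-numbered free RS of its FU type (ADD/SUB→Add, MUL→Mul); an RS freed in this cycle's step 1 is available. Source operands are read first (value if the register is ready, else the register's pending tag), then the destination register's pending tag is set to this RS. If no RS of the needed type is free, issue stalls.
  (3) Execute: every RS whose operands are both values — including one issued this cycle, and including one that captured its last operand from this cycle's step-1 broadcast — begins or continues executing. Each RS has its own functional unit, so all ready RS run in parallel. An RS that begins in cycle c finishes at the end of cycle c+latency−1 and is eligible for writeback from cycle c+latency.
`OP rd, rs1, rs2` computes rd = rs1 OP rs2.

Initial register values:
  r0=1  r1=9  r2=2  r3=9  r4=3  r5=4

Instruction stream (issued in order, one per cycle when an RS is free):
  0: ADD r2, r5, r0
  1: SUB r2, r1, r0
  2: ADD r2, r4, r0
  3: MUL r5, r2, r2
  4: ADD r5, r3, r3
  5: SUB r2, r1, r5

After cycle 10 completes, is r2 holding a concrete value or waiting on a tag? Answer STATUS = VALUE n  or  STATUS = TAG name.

c1: issue ADD r2<-Add1 | r0:1,r1:9,r2:Add1,r3:9,r4:3,r5:4
c2: issue SUB r2<-Add2 | r0:1,r1:9,r2:Add2,r3:9,r4:3,r5:4
c3: CDB Add1=5; issue ADD r2<-Add1 | r0:1,r1:9,r2:Add1,r3:9,r4:3,r5:4
c4: CDB Add2=8; issue MUL r5<-Mul1 | r0:1,r1:9,r2:Add1,r3:9,r4:3,r5:Mul1
c5: CDB Add1=4; issue ADD r5<-Add1 | r0:1,r1:9,r2:4,r3:9,r4:3,r5:Add1
c6: issue SUB r2<-Add2 | r0:1,r1:9,r2:Add2,r3:9,r4:3,r5:Add1
c7: CDB Add1=18 | r0:1,r1:9,r2:Add2,r3:9,r4:3,r5:18
c8: - | r0:1,r1:9,r2:Add2,r3:9,r4:3,r5:18
c9: CDB Add2=-9 | r0:1,r1:9,r2:-9,r3:9,r4:3,r5:18
c10: CDB Mul1=16 | r0:1,r1:9,r2:-9,r3:9,r4:3,r5:18

STATUS = VALUE -9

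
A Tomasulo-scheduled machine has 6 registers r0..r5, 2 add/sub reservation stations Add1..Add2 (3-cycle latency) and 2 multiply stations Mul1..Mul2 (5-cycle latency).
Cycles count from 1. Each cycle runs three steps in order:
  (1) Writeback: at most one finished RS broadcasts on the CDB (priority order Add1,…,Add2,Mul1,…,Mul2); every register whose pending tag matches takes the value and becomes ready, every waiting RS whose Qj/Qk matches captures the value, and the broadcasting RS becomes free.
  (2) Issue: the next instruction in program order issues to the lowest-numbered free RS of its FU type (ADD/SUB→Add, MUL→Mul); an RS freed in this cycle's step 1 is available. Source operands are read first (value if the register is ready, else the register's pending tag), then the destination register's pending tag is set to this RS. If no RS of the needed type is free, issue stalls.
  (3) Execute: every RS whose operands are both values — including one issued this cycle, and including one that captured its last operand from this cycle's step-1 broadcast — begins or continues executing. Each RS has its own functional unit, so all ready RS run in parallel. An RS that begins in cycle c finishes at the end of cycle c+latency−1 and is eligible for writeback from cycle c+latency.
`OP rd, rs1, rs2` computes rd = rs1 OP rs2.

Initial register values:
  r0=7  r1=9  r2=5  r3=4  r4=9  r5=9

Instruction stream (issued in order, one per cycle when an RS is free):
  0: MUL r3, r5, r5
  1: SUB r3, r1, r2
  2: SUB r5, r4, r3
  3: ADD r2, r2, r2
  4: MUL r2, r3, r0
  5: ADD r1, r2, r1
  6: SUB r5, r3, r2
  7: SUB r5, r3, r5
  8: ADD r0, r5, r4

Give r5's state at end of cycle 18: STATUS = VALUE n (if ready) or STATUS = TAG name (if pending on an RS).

cycle 1: issue MUL r3<-Mul1 // r0:7,r1:9,r2:5,r3:Mul1,r4:9,r5:9
cycle 2: issue SUB r3<-Add1 // r0:7,r1:9,r2:5,r3:Add1,r4:9,r5:9
cycle 3: issue SUB r5<-Add2 // r0:7,r1:9,r2:5,r3:Add1,r4:9,r5:Add2
cycle 4: stall // r0:7,r1:9,r2:5,r3:Add1,r4:9,r5:Add2
cycle 5: CDB Add1=4; issue ADD r2<-Add1 // r0:7,r1:9,r2:Add1,r3:4,r4:9,r5:Add2
cycle 6: CDB Mul1=81; issue MUL r2<-Mul1 // r0:7,r1:9,r2:Mul1,r3:4,r4:9,r5:Add2
cycle 7: stall // r0:7,r1:9,r2:Mul1,r3:4,r4:9,r5:Add2
cycle 8: CDB Add1=10; issue ADD r1<-Add1 // r0:7,r1:Add1,r2:Mul1,r3:4,r4:9,r5:Add2
cycle 9: CDB Add2=5; issue SUB r5<-Add2 // r0:7,r1:Add1,r2:Mul1,r3:4,r4:9,r5:Add2
cycle 10: stall // r0:7,r1:Add1,r2:Mul1,r3:4,r4:9,r5:Add2
cycle 11: CDB Mul1=28; stall // r0:7,r1:Add1,r2:28,r3:4,r4:9,r5:Add2
cycle 12: stall // r0:7,r1:Add1,r2:28,r3:4,r4:9,r5:Add2
cycle 13: stall // r0:7,r1:Add1,r2:28,r3:4,r4:9,r5:Add2
cycle 14: CDB Add1=37; issue SUB r5<-Add1 // r0:7,r1:37,r2:28,r3:4,r4:9,r5:Add1
cycle 15: CDB Add2=-24; issue ADD r0<-Add2 // r0:Add2,r1:37,r2:28,r3:4,r4:9,r5:Add1
cycle 16: - // r0:Add2,r1:37,r2:28,r3:4,r4:9,r5:Add1
cycle 17: - // r0:Add2,r1:37,r2:28,r3:4,r4:9,r5:Add1
cycle 18: CDB Add1=28 // r0:Add2,r1:37,r2:28,r3:4,r4:9,r5:28

STATUS = VALUE 28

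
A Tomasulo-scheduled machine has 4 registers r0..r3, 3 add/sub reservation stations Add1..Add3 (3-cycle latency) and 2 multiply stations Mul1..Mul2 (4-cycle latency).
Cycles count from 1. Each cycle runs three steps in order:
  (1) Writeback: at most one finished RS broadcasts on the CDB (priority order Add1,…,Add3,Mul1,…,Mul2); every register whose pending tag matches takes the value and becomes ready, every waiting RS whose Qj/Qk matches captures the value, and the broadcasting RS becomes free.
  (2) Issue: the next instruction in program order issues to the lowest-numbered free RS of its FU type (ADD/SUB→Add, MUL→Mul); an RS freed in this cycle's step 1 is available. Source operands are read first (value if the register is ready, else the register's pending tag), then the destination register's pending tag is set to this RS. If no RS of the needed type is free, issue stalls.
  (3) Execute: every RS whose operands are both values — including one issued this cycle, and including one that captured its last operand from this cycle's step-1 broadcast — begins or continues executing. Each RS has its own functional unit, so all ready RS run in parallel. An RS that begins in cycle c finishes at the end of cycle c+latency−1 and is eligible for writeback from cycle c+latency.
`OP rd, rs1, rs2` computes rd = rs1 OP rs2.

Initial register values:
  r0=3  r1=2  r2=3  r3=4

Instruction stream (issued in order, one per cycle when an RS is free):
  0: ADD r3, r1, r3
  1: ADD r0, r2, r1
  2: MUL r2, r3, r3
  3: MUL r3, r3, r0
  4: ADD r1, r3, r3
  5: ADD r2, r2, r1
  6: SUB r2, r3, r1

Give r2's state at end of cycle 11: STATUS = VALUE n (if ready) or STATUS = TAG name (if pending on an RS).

STATUS = TAG Add3

  c1: issue ADD r3<-Add1  regs: r0:3,r1:2,r2:3,r3:Add1
  c2: issue ADD r0<-Add2  regs: r0:Add2,r1:2,r2:3,r3:Add1
  c3: issue MUL r2<-Mul1  regs: r0:Add2,r1:2,r2:Mul1,r3:Add1
  c4: CDB Add1=6; issue MUL r3<-Mul2  regs: r0:Add2,r1:2,r2:Mul1,r3:Mul2
  c5: CDB Add2=5; issue ADD r1<-Add1  regs: r0:5,r1:Add1,r2:Mul1,r3:Mul2
  c6: issue ADD r2<-Add2  regs: r0:5,r1:Add1,r2:Add2,r3:Mul2
  c7: issue SUB r2<-Add3  regs: r0:5,r1:Add1,r2:Add3,r3:Mul2
  c8: CDB Mul1=36  regs: r0:5,r1:Add1,r2:Add3,r3:Mul2
  c9: CDB Mul2=30  regs: r0:5,r1:Add1,r2:Add3,r3:30
  c10: -  regs: r0:5,r1:Add1,r2:Add3,r3:30
  c11: -  regs: r0:5,r1:Add1,r2:Add3,r3:30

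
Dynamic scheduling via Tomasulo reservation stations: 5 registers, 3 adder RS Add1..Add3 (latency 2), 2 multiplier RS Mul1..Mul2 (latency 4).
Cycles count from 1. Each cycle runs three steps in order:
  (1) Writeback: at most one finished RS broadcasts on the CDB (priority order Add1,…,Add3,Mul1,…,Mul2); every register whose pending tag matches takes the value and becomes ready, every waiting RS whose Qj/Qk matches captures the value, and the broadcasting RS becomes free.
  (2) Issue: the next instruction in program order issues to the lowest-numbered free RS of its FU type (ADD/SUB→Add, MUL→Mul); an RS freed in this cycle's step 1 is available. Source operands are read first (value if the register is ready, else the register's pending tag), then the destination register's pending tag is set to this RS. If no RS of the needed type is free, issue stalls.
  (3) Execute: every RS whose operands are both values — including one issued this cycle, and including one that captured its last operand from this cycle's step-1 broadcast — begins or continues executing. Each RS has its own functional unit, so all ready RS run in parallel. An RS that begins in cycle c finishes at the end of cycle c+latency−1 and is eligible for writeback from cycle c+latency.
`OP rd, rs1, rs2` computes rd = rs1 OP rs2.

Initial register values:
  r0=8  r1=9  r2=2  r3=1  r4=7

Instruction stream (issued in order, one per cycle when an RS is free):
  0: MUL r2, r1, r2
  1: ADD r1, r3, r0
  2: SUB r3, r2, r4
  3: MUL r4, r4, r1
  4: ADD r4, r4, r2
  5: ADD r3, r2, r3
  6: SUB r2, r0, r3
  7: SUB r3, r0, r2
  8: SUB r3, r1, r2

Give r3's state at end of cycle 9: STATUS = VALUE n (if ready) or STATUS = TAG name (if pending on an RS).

STATUS = TAG Add3

c1: issue MUL r2<-Mul1 | r0:8,r1:9,r2:Mul1,r3:1,r4:7
c2: issue ADD r1<-Add1 | r0:8,r1:Add1,r2:Mul1,r3:1,r4:7
c3: issue SUB r3<-Add2 | r0:8,r1:Add1,r2:Mul1,r3:Add2,r4:7
c4: CDB Add1=9; issue MUL r4<-Mul2 | r0:8,r1:9,r2:Mul1,r3:Add2,r4:Mul2
c5: CDB Mul1=18; issue ADD r4<-Add1 | r0:8,r1:9,r2:18,r3:Add2,r4:Add1
c6: issue ADD r3<-Add3 | r0:8,r1:9,r2:18,r3:Add3,r4:Add1
c7: CDB Add2=11; issue SUB r2<-Add2 | r0:8,r1:9,r2:Add2,r3:Add3,r4:Add1
c8: CDB Mul2=63; stall | r0:8,r1:9,r2:Add2,r3:Add3,r4:Add1
c9: CDB Add3=29; issue SUB r3<-Add3 | r0:8,r1:9,r2:Add2,r3:Add3,r4:Add1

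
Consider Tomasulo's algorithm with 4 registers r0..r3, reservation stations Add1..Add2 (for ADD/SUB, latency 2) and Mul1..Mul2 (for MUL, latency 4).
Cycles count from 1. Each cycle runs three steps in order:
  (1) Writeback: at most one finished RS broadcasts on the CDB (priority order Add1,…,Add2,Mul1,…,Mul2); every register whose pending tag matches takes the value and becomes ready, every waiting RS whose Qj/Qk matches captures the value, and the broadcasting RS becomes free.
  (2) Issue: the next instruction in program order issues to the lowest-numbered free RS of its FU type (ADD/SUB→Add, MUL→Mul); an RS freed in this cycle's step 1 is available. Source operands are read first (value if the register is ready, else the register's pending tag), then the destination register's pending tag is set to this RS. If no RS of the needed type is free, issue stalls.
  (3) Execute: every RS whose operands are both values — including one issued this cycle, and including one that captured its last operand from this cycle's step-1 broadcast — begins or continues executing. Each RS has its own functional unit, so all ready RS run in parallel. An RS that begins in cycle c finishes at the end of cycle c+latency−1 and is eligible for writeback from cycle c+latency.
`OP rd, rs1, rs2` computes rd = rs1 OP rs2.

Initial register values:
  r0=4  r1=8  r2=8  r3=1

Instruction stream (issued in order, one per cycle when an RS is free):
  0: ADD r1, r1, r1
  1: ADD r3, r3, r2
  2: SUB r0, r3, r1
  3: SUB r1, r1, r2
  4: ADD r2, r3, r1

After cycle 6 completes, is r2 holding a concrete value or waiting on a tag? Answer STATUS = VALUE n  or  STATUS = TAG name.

STATUS = TAG Add1

c1: issue ADD r1<-Add1 | r0:4,r1:Add1,r2:8,r3:1
c2: issue ADD r3<-Add2 | r0:4,r1:Add1,r2:8,r3:Add2
c3: CDB Add1=16; issue SUB r0<-Add1 | r0:Add1,r1:16,r2:8,r3:Add2
c4: CDB Add2=9; issue SUB r1<-Add2 | r0:Add1,r1:Add2,r2:8,r3:9
c5: stall | r0:Add1,r1:Add2,r2:8,r3:9
c6: CDB Add1=-7; issue ADD r2<-Add1 | r0:-7,r1:Add2,r2:Add1,r3:9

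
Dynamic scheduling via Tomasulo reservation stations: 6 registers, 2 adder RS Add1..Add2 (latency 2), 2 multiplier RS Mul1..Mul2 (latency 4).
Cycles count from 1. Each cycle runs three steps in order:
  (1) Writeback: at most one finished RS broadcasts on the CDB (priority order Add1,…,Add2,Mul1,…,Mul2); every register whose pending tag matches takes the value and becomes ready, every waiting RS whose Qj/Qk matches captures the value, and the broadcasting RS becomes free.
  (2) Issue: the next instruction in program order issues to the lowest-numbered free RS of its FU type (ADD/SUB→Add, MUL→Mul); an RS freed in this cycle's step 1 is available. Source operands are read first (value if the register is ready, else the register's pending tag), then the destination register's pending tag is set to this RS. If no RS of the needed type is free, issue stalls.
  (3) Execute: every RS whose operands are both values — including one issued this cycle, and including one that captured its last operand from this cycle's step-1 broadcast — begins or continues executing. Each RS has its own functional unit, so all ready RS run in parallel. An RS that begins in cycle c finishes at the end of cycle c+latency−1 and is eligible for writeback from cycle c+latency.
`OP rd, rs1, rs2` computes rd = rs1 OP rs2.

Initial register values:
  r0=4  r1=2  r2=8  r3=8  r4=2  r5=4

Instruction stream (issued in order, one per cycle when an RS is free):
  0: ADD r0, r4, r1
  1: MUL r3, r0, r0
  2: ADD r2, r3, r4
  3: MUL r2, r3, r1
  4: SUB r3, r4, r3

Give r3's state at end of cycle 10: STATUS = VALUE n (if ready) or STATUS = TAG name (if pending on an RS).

  c1: issue ADD r0<-Add1  regs: r0:Add1,r1:2,r2:8,r3:8,r4:2,r5:4
  c2: issue MUL r3<-Mul1  regs: r0:Add1,r1:2,r2:8,r3:Mul1,r4:2,r5:4
  c3: CDB Add1=4; issue ADD r2<-Add1  regs: r0:4,r1:2,r2:Add1,r3:Mul1,r4:2,r5:4
  c4: issue MUL r2<-Mul2  regs: r0:4,r1:2,r2:Mul2,r3:Mul1,r4:2,r5:4
  c5: issue SUB r3<-Add2  regs: r0:4,r1:2,r2:Mul2,r3:Add2,r4:2,r5:4
  c6: -  regs: r0:4,r1:2,r2:Mul2,r3:Add2,r4:2,r5:4
  c7: CDB Mul1=16  regs: r0:4,r1:2,r2:Mul2,r3:Add2,r4:2,r5:4
  c8: -  regs: r0:4,r1:2,r2:Mul2,r3:Add2,r4:2,r5:4
  c9: CDB Add1=18  regs: r0:4,r1:2,r2:Mul2,r3:Add2,r4:2,r5:4
  c10: CDB Add2=-14  regs: r0:4,r1:2,r2:Mul2,r3:-14,r4:2,r5:4

STATUS = VALUE -14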